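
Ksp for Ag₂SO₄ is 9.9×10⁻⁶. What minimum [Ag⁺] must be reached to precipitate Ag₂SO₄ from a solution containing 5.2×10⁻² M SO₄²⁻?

1.4×10⁻² M

Precipitation of each salt begins when its ion product equals Ksp.
Ag₂SO₄(s) ⇌ 2 Ag⁺(aq) + SO₄²⁻(aq)
Ksp = [Ag⁺]^2[SO₄²⁻] = [Ag⁺]^2(5.2×10⁻²)
[Ag⁺]^2 = 9.9×10⁻⁶ / (5.2×10⁻²) = 1.9×10⁻⁴
[Ag⁺] = 1.4×10⁻² M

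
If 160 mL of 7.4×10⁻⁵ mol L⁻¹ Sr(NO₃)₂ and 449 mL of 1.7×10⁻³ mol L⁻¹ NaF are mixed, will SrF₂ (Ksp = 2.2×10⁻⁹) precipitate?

No

The combined volume is 609 mL.
[Sr²⁺] = (7.4×10⁻⁵)(160)/609 = 1.9×10⁻⁵ mol L⁻¹
[F⁻] = (1.7×10⁻³)(449)/609 = 1.3×10⁻³ mol L⁻¹
Q = [Sr²⁺][F⁻]^2 = 3.1×10⁻¹¹
Since Q (3.1×10⁻¹¹) is less than Ksp (2.2×10⁻⁹), no SrF₂ precipitates.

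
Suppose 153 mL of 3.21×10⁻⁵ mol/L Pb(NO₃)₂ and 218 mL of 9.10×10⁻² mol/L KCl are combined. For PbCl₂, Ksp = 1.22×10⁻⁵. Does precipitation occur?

No

After mixing, V = 153 mL + 218 mL = 371 mL.
[Pb²⁺] = (3.21×10⁻⁵)(153)/371 = 1.32×10⁻⁵ mol/L
[Cl⁻] = (9.10×10⁻²)(218)/371 = 5.35×10⁻² mol/L
Q = [Pb²⁺][Cl⁻]^2 = 3.79×10⁻⁸
Q < Ksp (3.79×10⁻⁸ vs 1.22×10⁻⁵); the solution remains unsaturated and no precipitate forms.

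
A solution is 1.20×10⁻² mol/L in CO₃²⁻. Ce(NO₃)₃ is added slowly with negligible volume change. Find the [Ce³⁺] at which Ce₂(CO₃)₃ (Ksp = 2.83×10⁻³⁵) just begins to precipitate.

A salt starts to precipitate once the ion product Q reaches its Ksp.
Ce₂(CO₃)₃(s) ⇌ 2 Ce³⁺(aq) + 3 CO₃²⁻(aq)
Ksp = [Ce³⁺]^2[CO₃²⁻]^3 = [Ce³⁺]^2(1.20×10⁻²)^3
[Ce³⁺]^2 = 2.83×10⁻³⁵ / (1.20×10⁻²)^3 = 1.64×10⁻²⁹
[Ce³⁺] = 4.05×10⁻¹⁵ mol/L

4.05×10⁻¹⁵ M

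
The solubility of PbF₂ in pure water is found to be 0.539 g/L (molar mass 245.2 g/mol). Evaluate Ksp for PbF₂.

Ksp = 4.25×10⁻⁸

Molar solubility s = (0.539 g/L) / (245.2 g/mol) = 2.1982×10⁻³ mol/L
PbF₂(s) ⇌ Pb²⁺(aq) + 2 F⁻(aq)
Call the molar solubility s, so that [Pb²⁺] = s and [F⁻] = 2s.
Ksp = [Pb²⁺][F⁻]^2 = s · (2s)^2 = 4s^3
Ksp = 4 × (2.1982×10⁻³)^3 = 4.25×10⁻⁸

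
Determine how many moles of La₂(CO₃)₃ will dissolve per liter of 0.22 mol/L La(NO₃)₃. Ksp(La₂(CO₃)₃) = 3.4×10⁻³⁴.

La₂(CO₃)₃(s) ⇌ 2 La³⁺(aq) + 3 CO₃²⁻(aq)
La³⁺ is already present at 0.22 mol/L. If s mol/L of La₂(CO₃)₃ dissolves, [CO₃²⁻] = 3s while [La³⁺] ≈ 0.22 mol/L.
Ksp = [La³⁺]^2[CO₃²⁻]^3 = (0.22)^2(3s)^3
(3s)^3 = 3.4×10⁻³⁴ / (0.22)^2 = 7.0×10⁻³³
s = 6.4×10⁻¹² mol/L

6.4×10⁻¹² M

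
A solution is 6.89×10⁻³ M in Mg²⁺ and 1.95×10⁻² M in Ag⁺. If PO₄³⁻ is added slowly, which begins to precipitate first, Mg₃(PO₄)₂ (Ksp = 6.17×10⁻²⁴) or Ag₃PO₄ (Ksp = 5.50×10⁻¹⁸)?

Ag₃PO₄

Precipitation begins when Q = Ksp.
For Mg₃(PO₄)₂: [PO₄³⁻] = (Ksp/[Mg²⁺]^3)^(1/2) = 4.34×10⁻⁹ M
For Ag₃PO₄: [PO₄³⁻] = (Ksp/[Ag⁺]^3) = 7.42×10⁻¹³ M
The smaller threshold [PO₄³⁻] is reached first, so Ag₃PO₄ precipitates first.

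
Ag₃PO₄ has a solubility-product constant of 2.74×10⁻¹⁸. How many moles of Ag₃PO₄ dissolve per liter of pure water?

Ag₃PO₄(s) ⇌ 3 Ag⁺(aq) + PO₄³⁻(aq)
Let s be the molar solubility. Then [Ag⁺] = 3s and [PO₄³⁻] = s.
Ksp = [Ag⁺]^3[PO₄³⁻] = (3s)^3 · s = 27s^4
27s^4 = 2.74×10⁻¹⁸  ⇒  s^4 = 1.01×10⁻¹⁹
s = (1.01×10⁻¹⁹)^(1/4) = 1.78×10⁻⁵ M

1.78×10⁻⁵ M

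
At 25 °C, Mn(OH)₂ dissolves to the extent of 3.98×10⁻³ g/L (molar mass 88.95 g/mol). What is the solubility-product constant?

Convert to molarity: s = 3.98×10⁻³ / 88.95 = 4.4744×10⁻⁵ mol/L
Mn(OH)₂(s) ⇌ Mn²⁺(aq) + 2 OH⁻(aq)
For each mole of Mn(OH)₂ that dissolves per liter, [Mn²⁺] = s and [OH⁻] = 2s; let s denote this solubility.
Ksp = [Mn²⁺][OH⁻]^2 = s · (2s)^2 = 4s^3
Ksp = 4 × (4.4744×10⁻⁵)^3 = 3.58×10⁻¹³

Ksp = 3.58×10⁻¹³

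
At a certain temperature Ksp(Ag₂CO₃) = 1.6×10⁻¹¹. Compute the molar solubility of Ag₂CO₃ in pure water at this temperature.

Ag₂CO₃(s) ⇌ 2 Ag⁺(aq) + CO₃²⁻(aq)
For each mole of Ag₂CO₃ that dissolves per liter, [Ag⁺] = 2s and [CO₃²⁻] = s; let s denote this solubility.
Ksp = [Ag⁺]^2[CO₃²⁻] = (2s)^2 · s = 4s^3
4s^3 = 1.6×10⁻¹¹  ⇒  s^3 = 4.0×10⁻¹²
s = 1.6×10⁻⁴ mol/L

1.6×10⁻⁴ M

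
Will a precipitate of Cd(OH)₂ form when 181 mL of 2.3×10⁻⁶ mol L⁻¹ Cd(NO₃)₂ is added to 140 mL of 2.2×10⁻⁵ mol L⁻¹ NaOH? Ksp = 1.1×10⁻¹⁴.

Total volume after mixing = 181 + 140 = 321 mL.
[Cd²⁺] = (2.3×10⁻⁶)(181)/321 = 1.3×10⁻⁶ mol L⁻¹
[OH⁻] = (2.2×10⁻⁵)(140)/321 = 9.6×10⁻⁶ mol L⁻¹
Q = [Cd²⁺][OH⁻]^2 = 1.2×10⁻¹⁶
Since Q (1.2×10⁻¹⁶) is less than Ksp (1.1×10⁻¹⁴), no Cd(OH)₂ precipitates.

No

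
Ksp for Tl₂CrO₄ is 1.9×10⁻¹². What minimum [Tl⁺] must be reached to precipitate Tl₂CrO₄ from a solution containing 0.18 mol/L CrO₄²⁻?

3.2×10⁻⁶ M

A salt starts to precipitate once the ion product Q reaches its Ksp.
Tl₂CrO₄(s) ⇌ 2 Tl⁺(aq) + CrO₄²⁻(aq)
Ksp = [Tl⁺]^2[CrO₄²⁻] = [Tl⁺]^2(0.18)
[Tl⁺]^2 = 1.9×10⁻¹² / (0.18) = 1.1×10⁻¹¹
[Tl⁺] = 3.2×10⁻⁶ mol/L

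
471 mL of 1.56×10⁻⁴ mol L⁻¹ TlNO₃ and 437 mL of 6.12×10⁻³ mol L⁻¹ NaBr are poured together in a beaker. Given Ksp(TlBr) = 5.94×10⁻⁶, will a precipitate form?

The combined volume is 908 mL.
[Tl⁺] = (1.56×10⁻⁴)(471)/908 = 8.09×10⁻⁵ mol L⁻¹
[Br⁻] = (6.12×10⁻³)(437)/908 = 2.95×10⁻³ mol L⁻¹
Q = [Tl⁺][Br⁻] = 2.38×10⁻⁷
Q = 2.38×10⁻⁷ < Ksp = 5.94×10⁻⁶, so the solution is unsaturated and no precipitate forms.

No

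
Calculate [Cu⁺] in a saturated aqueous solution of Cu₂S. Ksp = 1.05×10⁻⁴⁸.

1.28×10⁻¹⁶ M

Cu₂S(s) ⇌ 2 Cu⁺(aq) + S²⁻(aq)
Let s be the molar solubility. Then [Cu⁺] = 2s and [S²⁻] = s.
Ksp = [Cu⁺]^2[S²⁻] = (2s)^2 · s = 4s^3 = 1.05×10⁻⁴⁸
s = 6.40×10⁻¹⁷ mol L⁻¹
[Cu⁺] = 2s = 1.28×10⁻¹⁶ mol L⁻¹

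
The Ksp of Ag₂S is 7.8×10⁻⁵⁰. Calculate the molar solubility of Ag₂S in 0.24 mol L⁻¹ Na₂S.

Ag₂S(s) ⇌ 2 Ag⁺(aq) + S²⁻(aq)
Let s be the solubility of Ag₂S here. The common ion gives [S²⁻] ≈ 0.24 mol L⁻¹, and [Ag⁺] = 2s.
Ksp = [Ag⁺]^2[S²⁻] = (2s)^2(0.24)
(2s)^2 = 7.8×10⁻⁵⁰ / (0.24) = 3.3×10⁻⁴⁹
s = 2.9×10⁻²⁵ mol L⁻¹

2.9×10⁻²⁵ M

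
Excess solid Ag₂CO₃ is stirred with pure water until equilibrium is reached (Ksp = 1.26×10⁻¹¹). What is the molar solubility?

Ag₂CO₃(s) ⇌ 2 Ag⁺(aq) + CO₃²⁻(aq)
If s mol/L of Ag₂CO₃ dissolves, [Ag⁺] = 2s and [CO₃²⁻] = s.
Ksp = [Ag⁺]^2[CO₃²⁻] = (2s)^2 · s = 4s^3
4s^3 = 1.26×10⁻¹¹  ⇒  s^3 = 3.15×10⁻¹²
s = 1.47×10⁻⁴ M

1.47×10⁻⁴ M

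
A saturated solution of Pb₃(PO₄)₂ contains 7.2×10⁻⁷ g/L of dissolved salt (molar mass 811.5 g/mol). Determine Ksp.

s = (7.2×10⁻⁷ g L⁻¹)/(811.5 g mol⁻¹) = 8.872×10⁻¹⁰ M
Pb₃(PO₄)₂(s) ⇌ 3 Pb²⁺(aq) + 2 PO₄³⁻(aq)
For each mole of Pb₃(PO₄)₂ that dissolves per liter, [Pb²⁺] = 3s and [PO₄³⁻] = 2s; let s denote this solubility.
Ksp = [Pb²⁺]^3[PO₄³⁻]^2 = (3s)^3 · (2s)^2 = 108s^5
Ksp = 108 × (8.872×10⁻¹⁰)^5 = 5.9×10⁻⁴⁴

Ksp = 5.9×10⁻⁴⁴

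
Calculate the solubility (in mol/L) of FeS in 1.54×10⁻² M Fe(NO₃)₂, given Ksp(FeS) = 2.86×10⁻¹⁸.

1.86×10⁻¹⁶ M

FeS(s) ⇌ Fe²⁺(aq) + S²⁻(aq)
The solution already contains Fe²⁺ at 1.54×10⁻² M. Let s be the molar solubility of FeS.
[Fe²⁺] ≈ 1.54×10⁻² M (common ion dominates); [S²⁻] = s.
Ksp = [Fe²⁺][S²⁻] = (1.54×10⁻²)s
s = 2.86×10⁻¹⁸ / (1.54×10⁻²) = 1.86×10⁻¹⁶
s = 1.86×10⁻¹⁶ M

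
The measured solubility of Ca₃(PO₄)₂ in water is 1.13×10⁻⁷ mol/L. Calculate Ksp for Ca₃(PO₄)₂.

Ca₃(PO₄)₂(s) ⇌ 3 Ca²⁺(aq) + 2 PO₄³⁻(aq)
Call the molar solubility s, so that [Ca²⁺] = 3s and [PO₄³⁻] = 2s.
Ksp = [Ca²⁺]^3[PO₄³⁻]^2 = (3s)^3 · (2s)^2 = 108s^5
Ksp = 108 × (1.13×10⁻⁷)^5 = 1.99×10⁻³³

Ksp = 1.99×10⁻³³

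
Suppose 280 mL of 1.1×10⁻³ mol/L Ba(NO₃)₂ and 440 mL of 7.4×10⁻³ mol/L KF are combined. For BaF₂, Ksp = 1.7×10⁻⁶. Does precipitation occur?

No

Total volume after mixing = 280 + 440 = 720 mL.
[Ba²⁺] = (1.1×10⁻³)(280)/720 = 4.3×10⁻⁴ mol/L
[F⁻] = (7.4×10⁻³)(440)/720 = 4.5×10⁻³ mol/L
Q = [Ba²⁺][F⁻]^2 = 8.7×10⁻⁹
Q < Ksp (8.7×10⁻⁹ vs 1.7×10⁻⁶); the solution remains unsaturated and no precipitate forms.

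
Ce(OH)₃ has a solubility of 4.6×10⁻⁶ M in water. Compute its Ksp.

Ce(OH)₃(s) ⇌ Ce³⁺(aq) + 3 OH⁻(aq)
Let s be the molar solubility. Then [Ce³⁺] = s and [OH⁻] = 3s.
Ksp = [Ce³⁺][OH⁻]^3 = s · (3s)^3 = 27s^4
Ksp = 27 × (4.6×10⁻⁶)^4 = 1.2×10⁻²⁰

Ksp = 1.2×10⁻²⁰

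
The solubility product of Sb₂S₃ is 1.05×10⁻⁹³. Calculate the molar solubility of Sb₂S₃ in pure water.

Sb₂S₃(s) ⇌ 2 Sb³⁺(aq) + 3 S²⁻(aq)
For each mole of Sb₂S₃ that dissolves per liter, [Sb³⁺] = 2s and [S²⁻] = 3s; let s denote this solubility.
Ksp = [Sb³⁺]^2[S²⁻]^3 = (2s)^2 · (3s)^3 = 108s^5
108s^5 = 1.05×10⁻⁹³  ⇒  s^5 = 9.72×10⁻⁹⁶
Taking the 5th root, s = 9.94×10⁻²⁰ M.

9.94×10⁻²⁰ M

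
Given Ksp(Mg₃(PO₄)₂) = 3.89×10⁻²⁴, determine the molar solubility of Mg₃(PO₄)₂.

Mg₃(PO₄)₂(s) ⇌ 3 Mg²⁺(aq) + 2 PO₄³⁻(aq)
With molar solubility s: [Mg²⁺] = 3s, [PO₄³⁻] = 2s.
Ksp = [Mg²⁺]^3[PO₄³⁻]^2 = (3s)^3 · (2s)^2 = 108s^5
108s^5 = 3.89×10⁻²⁴  ⇒  s^5 = 3.60×10⁻²⁶
Taking the 5th root, s = 8.15×10⁻⁶ M.

8.15×10⁻⁶ M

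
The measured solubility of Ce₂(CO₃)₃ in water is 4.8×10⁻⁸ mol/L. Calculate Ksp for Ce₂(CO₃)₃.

Ksp = 2.8×10⁻³⁵

Ce₂(CO₃)₃(s) ⇌ 2 Ce³⁺(aq) + 3 CO₃²⁻(aq)
Let s be the molar solubility. Then [Ce³⁺] = 2s and [CO₃²⁻] = 3s.
Ksp = [Ce³⁺]^2[CO₃²⁻]^3 = (2s)^2 · (3s)^3 = 108s^5
Ksp = 108 × (4.8×10⁻⁸)^5 = 2.8×10⁻³⁵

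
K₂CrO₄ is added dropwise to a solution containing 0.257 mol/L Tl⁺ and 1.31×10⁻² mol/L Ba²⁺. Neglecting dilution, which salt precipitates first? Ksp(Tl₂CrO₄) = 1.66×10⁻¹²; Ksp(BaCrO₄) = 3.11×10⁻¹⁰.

Tl₂CrO₄

Precipitation begins when Q = Ksp.
For Tl₂CrO₄: [CrO₄²⁻] = (Ksp/[Tl⁺]^2) = 2.51×10⁻¹¹ mol/L
For BaCrO₄: [CrO₄²⁻] = (Ksp/[Ba²⁺]) = 2.37×10⁻⁸ mol/L
The smaller threshold [CrO₄²⁻] is reached first, so Tl₂CrO₄ precipitates first.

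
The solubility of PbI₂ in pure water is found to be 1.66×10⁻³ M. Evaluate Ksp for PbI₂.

PbI₂(s) ⇌ Pb²⁺(aq) + 2 I⁻(aq)
Call the molar solubility s, so that [Pb²⁺] = s and [I⁻] = 2s.
Ksp = [Pb²⁺][I⁻]^2 = s · (2s)^2 = 4s^3
Ksp = 4 × (1.66×10⁻³)^3 = 1.83×10⁻⁸

Ksp = 1.83×10⁻⁸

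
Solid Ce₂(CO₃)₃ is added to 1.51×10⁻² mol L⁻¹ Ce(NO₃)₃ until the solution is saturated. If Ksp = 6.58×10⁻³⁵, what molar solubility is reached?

2.20×10⁻¹¹ M

Ce₂(CO₃)₃(s) ⇌ 2 Ce³⁺(aq) + 3 CO₃²⁻(aq)
Ce³⁺ is already present at 1.51×10⁻² mol L⁻¹. If s mol/L of Ce₂(CO₃)₃ dissolves, [CO₃²⁻] = 3s while [Ce³⁺] ≈ 1.51×10⁻² mol L⁻¹.
Ksp = [Ce³⁺]^2[CO₃²⁻]^3 = (1.51×10⁻²)^2(3s)^3
(3s)^3 = 6.58×10⁻³⁵ / (1.51×10⁻²)^2 = 2.89×10⁻³¹
s = 2.20×10⁻¹¹ mol L⁻¹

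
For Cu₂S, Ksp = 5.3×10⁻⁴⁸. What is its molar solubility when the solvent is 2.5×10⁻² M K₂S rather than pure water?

Cu₂S(s) ⇌ 2 Cu⁺(aq) + S²⁻(aq)
S²⁻ is already present at 2.5×10⁻² M. If s mol/L of Cu₂S dissolves, [Cu⁺] = 2s while [S²⁻] ≈ 2.5×10⁻² M.
Ksp = [Cu⁺]^2[S²⁻] = (2s)^2(2.5×10⁻²)
(2s)^2 = 5.3×10⁻⁴⁸ / (2.5×10⁻²) = 2.1×10⁻⁴⁶
s = 7.3×10⁻²⁴ M

7.3×10⁻²⁴ M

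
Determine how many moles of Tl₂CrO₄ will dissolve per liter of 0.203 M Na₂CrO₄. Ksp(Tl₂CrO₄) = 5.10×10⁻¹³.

Tl₂CrO₄(s) ⇌ 2 Tl⁺(aq) + CrO₄²⁻(aq)
The solution already contains CrO₄²⁻ at 0.203 M. Let s be the molar solubility of Tl₂CrO₄.
[CrO₄²⁻] ≈ 0.203 M (common ion dominates); [Tl⁺] = 2s.
Ksp = [Tl⁺]^2[CrO₄²⁻] = (2s)^2(0.203)
(2s)^2 = 5.10×10⁻¹³ / (0.203) = 2.51×10⁻¹²
s = 7.93×10⁻⁷ M

7.93×10⁻⁷ M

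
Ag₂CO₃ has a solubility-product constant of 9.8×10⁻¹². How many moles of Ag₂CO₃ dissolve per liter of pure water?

Ag₂CO₃(s) ⇌ 2 Ag⁺(aq) + CO₃²⁻(aq)
With molar solubility s: [Ag⁺] = 2s, [CO₃²⁻] = s.
Ksp = [Ag⁺]^2[CO₃²⁻] = (2s)^2 · s = 4s^3
4s^3 = 9.8×10⁻¹²  ⇒  s^3 = 2.5×10⁻¹²
s = 1.3×10⁻⁴ mol/L

1.3×10⁻⁴ M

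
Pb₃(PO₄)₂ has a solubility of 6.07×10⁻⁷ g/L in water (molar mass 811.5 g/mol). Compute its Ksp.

Ksp = 2.53×10⁻⁴⁴

s = (6.07×10⁻⁷ g L⁻¹)/(811.5 g mol⁻¹) = 7.4800×10⁻¹⁰ M
Pb₃(PO₄)₂(s) ⇌ 3 Pb²⁺(aq) + 2 PO₄³⁻(aq)
Let s be the molar solubility. Then [Pb²⁺] = 3s and [PO₄³⁻] = 2s.
Ksp = [Pb²⁺]^3[PO₄³⁻]^2 = (3s)^3 · (2s)^2 = 108s^5
Ksp = 108 × (7.4800×10⁻¹⁰)^5 = 2.53×10⁻⁴⁴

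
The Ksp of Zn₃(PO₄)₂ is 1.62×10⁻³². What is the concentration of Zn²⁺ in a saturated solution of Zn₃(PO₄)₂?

Zn₃(PO₄)₂(s) ⇌ 3 Zn²⁺(aq) + 2 PO₄³⁻(aq)
With molar solubility s: [Zn²⁺] = 3s, [PO₄³⁻] = 2s.
Ksp = [Zn²⁺]^3[PO₄³⁻]^2 = (3s)^3 · (2s)^2 = 108s^5 = 1.62×10⁻³²
s = 1.72×10⁻⁷ M
[Zn²⁺] = 3s = 5.16×10⁻⁷ M

5.16×10⁻⁷ M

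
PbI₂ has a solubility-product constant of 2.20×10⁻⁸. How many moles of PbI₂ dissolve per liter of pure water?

PbI₂(s) ⇌ Pb²⁺(aq) + 2 I⁻(aq)
For each mole of PbI₂ that dissolves per liter, [Pb²⁺] = s and [I⁻] = 2s; let s denote this solubility.
Ksp = [Pb²⁺][I⁻]^2 = s · (2s)^2 = 4s^3
4s^3 = 2.20×10⁻⁸  ⇒  s^3 = 5.50×10⁻⁹
s = (5.50×10⁻⁹)^(1/3) = 1.77×10⁻³ M

1.77×10⁻³ M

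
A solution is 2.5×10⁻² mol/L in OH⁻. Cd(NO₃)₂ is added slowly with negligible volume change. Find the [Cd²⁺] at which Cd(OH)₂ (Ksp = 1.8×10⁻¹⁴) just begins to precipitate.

2.9×10⁻¹¹ M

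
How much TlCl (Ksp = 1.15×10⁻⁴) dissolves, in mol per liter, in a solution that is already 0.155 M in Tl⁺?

7.42×10⁻⁴ M

TlCl(s) ⇌ Tl⁺(aq) + Cl⁻(aq)
Let s be the solubility of TlCl here. The common ion gives [Tl⁺] ≈ 0.155 M, and [Cl⁻] = s.
Ksp = [Tl⁺][Cl⁻] = (0.155)s
s = 1.15×10⁻⁴ / (0.155) = 7.42×10⁻⁴
s = 7.42×10⁻⁴ M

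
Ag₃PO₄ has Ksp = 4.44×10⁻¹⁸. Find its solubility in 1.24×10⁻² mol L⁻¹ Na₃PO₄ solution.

Ag₃PO₄(s) ⇌ 3 Ag⁺(aq) + PO₄³⁻(aq)
The solution already contains PO₄³⁻ at 1.24×10⁻² mol L⁻¹. Let s be the molar solubility of Ag₃PO₄.
[PO₄³⁻] ≈ 1.24×10⁻² mol L⁻¹ (common ion dominates); [Ag⁺] = 3s.
Ksp = [Ag⁺]^3[PO₄³⁻] = (3s)^3(1.24×10⁻²)
(3s)^3 = 4.44×10⁻¹⁸ / (1.24×10⁻²) = 3.58×10⁻¹⁶
s = 2.37×10⁻⁶ mol L⁻¹

2.37×10⁻⁶ M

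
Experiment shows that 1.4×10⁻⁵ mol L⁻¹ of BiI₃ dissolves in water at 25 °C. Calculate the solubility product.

BiI₃(s) ⇌ Bi³⁺(aq) + 3 I⁻(aq)
Call the molar solubility s, so that [Bi³⁺] = s and [I⁻] = 3s.
Ksp = [Bi³⁺][I⁻]^3 = s · (3s)^3 = 27s^4
Ksp = 27 × (1.4×10⁻⁵)^4 = 1.0×10⁻¹⁸

Ksp = 1.0×10⁻¹⁸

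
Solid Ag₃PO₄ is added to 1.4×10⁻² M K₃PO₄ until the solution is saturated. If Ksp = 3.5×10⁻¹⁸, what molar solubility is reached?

Ag₃PO₄(s) ⇌ 3 Ag⁺(aq) + PO₄³⁻(aq)
The solution already contains PO₄³⁻ at 1.4×10⁻² M. Let s be the molar solubility of Ag₃PO₄.
[PO₄³⁻] ≈ 1.4×10⁻² M (common ion dominates); [Ag⁺] = 3s.
Ksp = [Ag⁺]^3[PO₄³⁻] = (3s)^3(1.4×10⁻²)
(3s)^3 = 3.5×10⁻¹⁸ / (1.4×10⁻²) = 2.5×10⁻¹⁶
s = 2.1×10⁻⁶ M

2.1×10⁻⁶ M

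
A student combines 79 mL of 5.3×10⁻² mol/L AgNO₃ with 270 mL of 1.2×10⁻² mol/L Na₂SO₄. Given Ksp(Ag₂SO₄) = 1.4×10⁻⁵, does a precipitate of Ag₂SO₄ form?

No

After mixing, V = 79 mL + 270 mL = 349 mL.
[Ag⁺] = (5.3×10⁻²)(79)/349 = 1.2×10⁻² mol/L
[SO₄²⁻] = (1.2×10⁻²)(270)/349 = 9.3×10⁻³ mol/L
Q = [Ag⁺]^2[SO₄²⁻] = 1.3×10⁻⁶
Since Q (1.3×10⁻⁶) is less than Ksp (1.4×10⁻⁵), no Ag₂SO₄ precipitates.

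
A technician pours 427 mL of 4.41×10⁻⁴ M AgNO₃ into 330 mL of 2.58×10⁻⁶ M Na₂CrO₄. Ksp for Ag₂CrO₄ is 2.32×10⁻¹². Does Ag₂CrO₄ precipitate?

After mixing, V = 427 mL + 330 mL = 757 mL.
[Ag⁺] = (4.41×10⁻⁴)(427)/757 = 2.49×10⁻⁴ M
[CrO₄²⁻] = (2.58×10⁻⁶)(330)/757 = 1.12×10⁻⁶ M
Q = [Ag⁺]^2[CrO₄²⁻] = 6.96×10⁻¹⁴
Since Q (6.96×10⁻¹⁴) is less than Ksp (2.32×10⁻¹²), no Ag₂CrO₄ precipitates.

No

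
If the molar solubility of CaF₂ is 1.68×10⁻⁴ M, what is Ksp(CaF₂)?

CaF₂(s) ⇌ Ca²⁺(aq) + 2 F⁻(aq)
Let s be the molar solubility. Then [Ca²⁺] = s and [F⁻] = 2s.
Ksp = [Ca²⁺][F⁻]^2 = s · (2s)^2 = 4s^3
Ksp = 4 × (1.68×10⁻⁴)^3 = 1.90×10⁻¹¹

Ksp = 1.90×10⁻¹¹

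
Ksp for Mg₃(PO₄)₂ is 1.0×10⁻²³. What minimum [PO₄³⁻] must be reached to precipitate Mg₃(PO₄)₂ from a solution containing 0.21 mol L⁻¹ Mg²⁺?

3.3×10⁻¹¹ M

The threshold for precipitation is Q = Ksp.
Mg₃(PO₄)₂(s) ⇌ 3 Mg²⁺(aq) + 2 PO₄³⁻(aq)
Ksp = [Mg²⁺]^3[PO₄³⁻]^2 = [PO₄³⁻]^2(0.21)^3
[PO₄³⁻]^2 = 1.0×10⁻²³ / (0.21)^3 = 1.1×10⁻²¹
[PO₄³⁻] = 3.3×10⁻¹¹ mol L⁻¹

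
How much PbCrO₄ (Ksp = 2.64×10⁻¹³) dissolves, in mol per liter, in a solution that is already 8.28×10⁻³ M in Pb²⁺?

PbCrO₄(s) ⇌ Pb²⁺(aq) + CrO₄²⁻(aq)
Let s be the solubility of PbCrO₄ here. The common ion gives [Pb²⁺] ≈ 8.28×10⁻³ M, and [CrO₄²⁻] = s.
Ksp = [Pb²⁺][CrO₄²⁻] = (8.28×10⁻³)s
s = 2.64×10⁻¹³ / (8.28×10⁻³) = 3.19×10⁻¹¹
s = 3.19×10⁻¹¹ M

3.19×10⁻¹¹ M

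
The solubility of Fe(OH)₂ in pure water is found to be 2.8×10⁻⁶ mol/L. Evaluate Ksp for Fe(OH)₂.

Ksp = 8.8×10⁻¹⁷

Fe(OH)₂(s) ⇌ Fe²⁺(aq) + 2 OH⁻(aq)
Call the molar solubility s, so that [Fe²⁺] = s and [OH⁻] = 2s.
Ksp = [Fe²⁺][OH⁻]^2 = s · (2s)^2 = 4s^3
Ksp = 4 × (2.8×10⁻⁶)^3 = 8.8×10⁻¹⁷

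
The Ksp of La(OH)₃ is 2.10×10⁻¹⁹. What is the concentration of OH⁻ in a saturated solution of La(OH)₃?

2.82×10⁻⁵ M

La(OH)₃(s) ⇌ La³⁺(aq) + 3 OH⁻(aq)
If s mol/L of La(OH)₃ dissolves, [La³⁺] = s and [OH⁻] = 3s.
Ksp = [La³⁺][OH⁻]^3 = s · (3s)^3 = 27s^4 = 2.10×10⁻¹⁹
s = 9.39×10⁻⁶ mol/L
[OH⁻] = 3s = 2.82×10⁻⁵ mol/L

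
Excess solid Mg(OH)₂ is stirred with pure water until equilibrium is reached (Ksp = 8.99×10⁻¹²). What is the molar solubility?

1.31×10⁻⁴ M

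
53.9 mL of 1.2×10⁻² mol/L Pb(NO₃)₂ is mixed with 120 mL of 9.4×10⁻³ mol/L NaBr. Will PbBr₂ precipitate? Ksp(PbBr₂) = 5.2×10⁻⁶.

Total volume after mixing = 53.9 + 120 = 173.9 mL.
[Pb²⁺] = (1.2×10⁻²)(53.9)/173.9 = 3.7×10⁻³ mol/L
[Br⁻] = (9.4×10⁻³)(120)/173.9 = 6.5×10⁻³ mol/L
Q = [Pb²⁺][Br⁻]^2 = 1.6×10⁻⁷
Q < Ksp (1.6×10⁻⁷ vs 5.2×10⁻⁶); the solution remains unsaturated and no precipitate forms.

No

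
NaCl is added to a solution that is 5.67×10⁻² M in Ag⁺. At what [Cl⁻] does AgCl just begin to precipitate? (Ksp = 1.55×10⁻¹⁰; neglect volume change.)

2.73×10⁻⁹ M

A salt starts to precipitate once the ion product Q reaches its Ksp.
AgCl(s) ⇌ Ag⁺(aq) + Cl⁻(aq)
Ksp = [Ag⁺][Cl⁻] = [Cl⁻](5.67×10⁻²)
[Cl⁻] = 1.55×10⁻¹⁰ / (5.67×10⁻²) = 2.73×10⁻⁹
[Cl⁻] = 2.73×10⁻⁹ M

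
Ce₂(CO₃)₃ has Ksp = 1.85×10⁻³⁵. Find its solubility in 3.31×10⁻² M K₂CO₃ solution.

3.57×10⁻¹⁶ M

Ce₂(CO₃)₃(s) ⇌ 2 Ce³⁺(aq) + 3 CO₃²⁻(aq)
CO₃²⁻ is already present at 3.31×10⁻² M. If s mol/L of Ce₂(CO₃)₃ dissolves, [Ce³⁺] = 2s while [CO₃²⁻] ≈ 3.31×10⁻² M.
Ksp = [Ce³⁺]^2[CO₃²⁻]^3 = (2s)^2(3.31×10⁻²)^3
(2s)^2 = 1.85×10⁻³⁵ / (3.31×10⁻²)^3 = 5.10×10⁻³¹
s = 3.57×10⁻¹⁶ M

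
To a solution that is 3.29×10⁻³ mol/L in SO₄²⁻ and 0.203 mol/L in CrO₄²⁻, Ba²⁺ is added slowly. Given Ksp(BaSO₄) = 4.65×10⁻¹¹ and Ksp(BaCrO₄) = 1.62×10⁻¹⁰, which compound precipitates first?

BaCrO₄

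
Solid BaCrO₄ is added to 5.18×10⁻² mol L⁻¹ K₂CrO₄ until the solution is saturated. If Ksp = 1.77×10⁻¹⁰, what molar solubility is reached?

3.42×10⁻⁹ M

BaCrO₄(s) ⇌ Ba²⁺(aq) + CrO₄²⁻(aq)
CrO₄²⁻ is already present at 5.18×10⁻² mol L⁻¹. If s mol/L of BaCrO₄ dissolves, [Ba²⁺] = s while [CrO₄²⁻] ≈ 5.18×10⁻² mol L⁻¹.
Ksp = [Ba²⁺][CrO₄²⁻] = s(5.18×10⁻²)
s = 1.77×10⁻¹⁰ / (5.18×10⁻²) = 3.42×10⁻⁹
s = 3.42×10⁻⁹ mol L⁻¹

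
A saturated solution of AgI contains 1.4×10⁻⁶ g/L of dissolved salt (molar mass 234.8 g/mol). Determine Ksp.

s = (1.4×10⁻⁶ g L⁻¹)/(234.8 g mol⁻¹) = 5.963×10⁻⁹ M
AgI(s) ⇌ Ag⁺(aq) + I⁻(aq)
Let s be the molar solubility. Then [Ag⁺] = s and [I⁻] = s.
Ksp = [Ag⁺][I⁻] = s · s = s^2
Ksp = (5.963×10⁻⁹)^2 = 3.6×10⁻¹⁷

Ksp = 3.6×10⁻¹⁷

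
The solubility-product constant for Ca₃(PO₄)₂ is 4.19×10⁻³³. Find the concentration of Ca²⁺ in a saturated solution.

3.93×10⁻⁷ M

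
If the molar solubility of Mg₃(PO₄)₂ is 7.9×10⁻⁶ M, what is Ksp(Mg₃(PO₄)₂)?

Ksp = 3.3×10⁻²⁴

Mg₃(PO₄)₂(s) ⇌ 3 Mg²⁺(aq) + 2 PO₄³⁻(aq)
Let s be the molar solubility. Then [Mg²⁺] = 3s and [PO₄³⁻] = 2s.
Ksp = [Mg²⁺]^3[PO₄³⁻]^2 = (3s)^3 · (2s)^2 = 108s^5
Ksp = 108 × (7.9×10⁻⁶)^5 = 3.3×10⁻²⁴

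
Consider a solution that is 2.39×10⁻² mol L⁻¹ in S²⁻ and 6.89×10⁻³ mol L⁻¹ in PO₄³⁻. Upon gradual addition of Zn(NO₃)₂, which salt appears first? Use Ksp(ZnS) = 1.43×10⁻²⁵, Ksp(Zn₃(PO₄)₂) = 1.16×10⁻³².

Each salt precipitates once Q = Ksp for that salt.
For ZnS: [Zn²⁺] = (Ksp/[S²⁻]) = 5.98×10⁻²⁴ mol L⁻¹
For Zn₃(PO₄)₂: [Zn²⁺] = (Ksp/[PO₄³⁻]^2)^(1/3) = 6.25×10⁻¹⁰ mol L⁻¹
Since ZnS needs less Zn²⁺ to reach saturation, it precipitates first.

ZnS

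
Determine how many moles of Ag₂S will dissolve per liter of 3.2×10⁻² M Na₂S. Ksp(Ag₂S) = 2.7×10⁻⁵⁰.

Ag₂S(s) ⇌ 2 Ag⁺(aq) + S²⁻(aq)
The solution already contains S²⁻ at 3.2×10⁻² M. Let s be the molar solubility of Ag₂S.
[S²⁻] ≈ 3.2×10⁻² M (common ion dominates); [Ag⁺] = 2s.
Ksp = [Ag⁺]^2[S²⁻] = (2s)^2(3.2×10⁻²)
(2s)^2 = 2.7×10⁻⁵⁰ / (3.2×10⁻²) = 8.4×10⁻⁴⁹
s = 4.6×10⁻²⁵ M

4.6×10⁻²⁵ M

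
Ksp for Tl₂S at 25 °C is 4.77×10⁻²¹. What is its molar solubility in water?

1.06×10⁻⁷ M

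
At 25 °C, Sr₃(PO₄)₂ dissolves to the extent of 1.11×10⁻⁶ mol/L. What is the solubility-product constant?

Ksp = 1.82×10⁻²⁸

Sr₃(PO₄)₂(s) ⇌ 3 Sr²⁺(aq) + 2 PO₄³⁻(aq)
Call the molar solubility s, so that [Sr²⁺] = 3s and [PO₄³⁻] = 2s.
Ksp = [Sr²⁺]^3[PO₄³⁻]^2 = (3s)^3 · (2s)^2 = 108s^5
Ksp = 108 × (1.11×10⁻⁶)^5 = 1.82×10⁻²⁸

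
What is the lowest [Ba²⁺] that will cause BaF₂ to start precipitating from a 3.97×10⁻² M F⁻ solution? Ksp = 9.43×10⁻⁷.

5.98×10⁻⁴ M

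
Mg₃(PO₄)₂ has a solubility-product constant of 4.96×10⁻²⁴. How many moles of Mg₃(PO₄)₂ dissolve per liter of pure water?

8.56×10⁻⁶ M

Mg₃(PO₄)₂(s) ⇌ 3 Mg²⁺(aq) + 2 PO₄³⁻(aq)
For each mole of Mg₃(PO₄)₂ that dissolves per liter, [Mg²⁺] = 3s and [PO₄³⁻] = 2s; let s denote this solubility.
Ksp = [Mg²⁺]^3[PO₄³⁻]^2 = (3s)^3 · (2s)^2 = 108s^5
108s^5 = 4.96×10⁻²⁴  ⇒  s^5 = 4.59×10⁻²⁶
Taking the 5th root, s = 8.56×10⁻⁶ mol L⁻¹.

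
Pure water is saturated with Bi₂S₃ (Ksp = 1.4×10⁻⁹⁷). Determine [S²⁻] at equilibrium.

5.0×10⁻²⁰ M

Bi₂S₃(s) ⇌ 2 Bi³⁺(aq) + 3 S²⁻(aq)
With molar solubility s: [Bi³⁺] = 2s, [S²⁻] = 3s.
Ksp = [Bi³⁺]^2[S²⁻]^3 = (2s)^2 · (3s)^3 = 108s^5 = 1.4×10⁻⁹⁷
s = 1.7×10⁻²⁰ mol L⁻¹
[S²⁻] = 3s = 5.0×10⁻²⁰ mol L⁻¹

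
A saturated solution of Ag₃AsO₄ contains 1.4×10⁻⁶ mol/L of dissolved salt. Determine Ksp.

Ag₃AsO₄(s) ⇌ 3 Ag⁺(aq) + AsO₄³⁻(aq)
If s mol/L of Ag₃AsO₄ dissolves, [Ag⁺] = 3s and [AsO₄³⁻] = s.
Ksp = [Ag⁺]^3[AsO₄³⁻] = (3s)^3 · s = 27s^4
Ksp = 27 × (1.4×10⁻⁶)^4 = 1.0×10⁻²²

Ksp = 1.0×10⁻²²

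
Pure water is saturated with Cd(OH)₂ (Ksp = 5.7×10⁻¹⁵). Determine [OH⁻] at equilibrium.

Cd(OH)₂(s) ⇌ Cd²⁺(aq) + 2 OH⁻(aq)
For each mole of Cd(OH)₂ that dissolves per liter, [Cd²⁺] = s and [OH⁻] = 2s; let s denote this solubility.
Ksp = [Cd²⁺][OH⁻]^2 = s · (2s)^2 = 4s^3 = 5.7×10⁻¹⁵
s = 1.1×10⁻⁵ mol/L
[OH⁻] = 2s = 2.3×10⁻⁵ mol/L

2.3×10⁻⁵ M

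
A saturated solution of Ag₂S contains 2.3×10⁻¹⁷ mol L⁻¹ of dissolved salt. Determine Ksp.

Ag₂S(s) ⇌ 2 Ag⁺(aq) + S²⁻(aq)
If s mol/L of Ag₂S dissolves, [Ag⁺] = 2s and [S²⁻] = s.
Ksp = [Ag⁺]^2[S²⁻] = (2s)^2 · s = 4s^3
Ksp = 4 × (2.3×10⁻¹⁷)^3 = 4.9×10⁻⁵⁰

Ksp = 4.9×10⁻⁵⁰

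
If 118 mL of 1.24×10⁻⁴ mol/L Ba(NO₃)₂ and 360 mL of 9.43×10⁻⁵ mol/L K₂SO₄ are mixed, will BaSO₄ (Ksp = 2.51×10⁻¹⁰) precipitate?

Yes

The combined volume is 478 mL.
[Ba²⁺] = (1.24×10⁻⁴)(118)/478 = 3.06×10⁻⁵ mol/L
[SO₄²⁻] = (9.43×10⁻⁵)(360)/478 = 7.10×10⁻⁵ mol/L
Q = [Ba²⁺][SO₄²⁻] = 2.17×10⁻⁹
Q = 2.17×10⁻⁹ > Ksp = 2.51×10⁻¹⁰, so the solution is supersaturated and BaSO₄ precipitates.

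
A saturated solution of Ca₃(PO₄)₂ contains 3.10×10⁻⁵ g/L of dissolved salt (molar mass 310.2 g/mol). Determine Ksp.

Ksp = 1.08×10⁻³³

Convert to molarity: s = 3.10×10⁻⁵ / 310.2 = 9.9936×10⁻⁸ mol/L
Ca₃(PO₄)₂(s) ⇌ 3 Ca²⁺(aq) + 2 PO₄³⁻(aq)
Let s be the molar solubility. Then [Ca²⁺] = 3s and [PO₄³⁻] = 2s.
Ksp = [Ca²⁺]^3[PO₄³⁻]^2 = (3s)^3 · (2s)^2 = 108s^5
Ksp = 108 × (9.9936×10⁻⁸)^5 = 1.08×10⁻³³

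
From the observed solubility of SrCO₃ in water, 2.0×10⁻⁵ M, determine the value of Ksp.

SrCO₃(s) ⇌ Sr²⁺(aq) + CO₃²⁻(aq)
Call the molar solubility s, so that [Sr²⁺] = s and [CO₃²⁻] = s.
Ksp = [Sr²⁺][CO₃²⁻] = s · s = s^2
Ksp = (2.0×10⁻⁵)^2 = 4.0×10⁻¹⁰

Ksp = 4.0×10⁻¹⁰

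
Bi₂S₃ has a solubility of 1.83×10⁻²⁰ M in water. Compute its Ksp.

Bi₂S₃(s) ⇌ 2 Bi³⁺(aq) + 3 S²⁻(aq)
Let s be the molar solubility. Then [Bi³⁺] = 2s and [S²⁻] = 3s.
Ksp = [Bi³⁺]^2[S²⁻]^3 = (2s)^2 · (3s)^3 = 108s^5
Ksp = 108 × (1.83×10⁻²⁰)^5 = 2.22×10⁻⁹⁷

Ksp = 2.22×10⁻⁹⁷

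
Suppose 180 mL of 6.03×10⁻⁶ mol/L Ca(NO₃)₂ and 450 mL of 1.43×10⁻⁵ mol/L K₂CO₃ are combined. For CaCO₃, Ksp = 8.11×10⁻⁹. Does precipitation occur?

The combined volume is 630 mL.
[Ca²⁺] = (6.03×10⁻⁶)(180)/630 = 1.72×10⁻⁶ mol/L
[CO₃²⁻] = (1.43×10⁻⁵)(450)/630 = 1.02×10⁻⁵ mol/L
Q = [Ca²⁺][CO₃²⁻] = 1.76×10⁻¹¹
Q = 1.76×10⁻¹¹ < Ksp = 8.11×10⁻⁹, so the solution is unsaturated and no precipitate forms.

No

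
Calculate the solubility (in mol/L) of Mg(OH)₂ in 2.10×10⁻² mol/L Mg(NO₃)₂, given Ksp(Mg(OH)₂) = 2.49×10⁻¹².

5.44×10⁻⁶ M

Mg(OH)₂(s) ⇌ Mg²⁺(aq) + 2 OH⁻(aq)
With Mg²⁺ already at 2.10×10⁻² mol/L and s small, take [Mg²⁺] ≈ 2.10×10⁻² mol/L and [OH⁻] = 2s.
Ksp = [Mg²⁺][OH⁻]^2 = (2.10×10⁻²)(2s)^2
(2s)^2 = 2.49×10⁻¹² / (2.10×10⁻²) = 1.19×10⁻¹⁰
s = 5.44×10⁻⁶ mol/L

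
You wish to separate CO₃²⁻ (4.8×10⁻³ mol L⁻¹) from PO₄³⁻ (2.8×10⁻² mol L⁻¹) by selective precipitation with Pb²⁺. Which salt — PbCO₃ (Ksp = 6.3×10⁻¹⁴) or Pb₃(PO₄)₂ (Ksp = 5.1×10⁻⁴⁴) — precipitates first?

Pb₃(PO₄)₂

The threshold for precipitation is Q = Ksp.
For PbCO₃: [Pb²⁺] = (Ksp/[CO₃²⁻]) = 1.3×10⁻¹¹ mol L⁻¹
For Pb₃(PO₄)₂: [Pb²⁺] = (Ksp/[PO₄³⁻]^2)^(1/3) = 4.0×10⁻¹⁴ mol L⁻¹
Since Pb₃(PO₄)₂ needs less Pb²⁺ to reach saturation, it precipitates first.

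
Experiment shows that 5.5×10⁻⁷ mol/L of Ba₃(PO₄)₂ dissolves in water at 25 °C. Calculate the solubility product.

Ksp = 5.4×10⁻³⁰

Ba₃(PO₄)₂(s) ⇌ 3 Ba²⁺(aq) + 2 PO₄³⁻(aq)
Let s be the molar solubility. Then [Ba²⁺] = 3s and [PO₄³⁻] = 2s.
Ksp = [Ba²⁺]^3[PO₄³⁻]^2 = (3s)^3 · (2s)^2 = 108s^5
Ksp = 108 × (5.5×10⁻⁷)^5 = 5.4×10⁻³⁰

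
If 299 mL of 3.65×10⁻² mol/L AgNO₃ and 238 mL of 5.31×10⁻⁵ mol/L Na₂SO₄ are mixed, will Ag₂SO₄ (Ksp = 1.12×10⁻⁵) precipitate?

Total volume after mixing = 299 + 238 = 537 mL.
[Ag⁺] = (3.65×10⁻²)(299)/537 = 2.03×10⁻² mol/L
[SO₄²⁻] = (5.31×10⁻⁵)(238)/537 = 2.35×10⁻⁵ mol/L
Q = [Ag⁺]^2[SO₄²⁻] = 9.72×10⁻⁹
Since Q (9.72×10⁻⁹) is less than Ksp (1.12×10⁻⁵), no Ag₂SO₄ precipitates.

No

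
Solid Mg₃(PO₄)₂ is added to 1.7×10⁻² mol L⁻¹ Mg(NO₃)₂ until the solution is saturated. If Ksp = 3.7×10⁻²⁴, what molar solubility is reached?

Mg₃(PO₄)₂(s) ⇌ 3 Mg²⁺(aq) + 2 PO₄³⁻(aq)
The solution already contains Mg²⁺ at 1.7×10⁻² mol L⁻¹. Let s be the molar solubility of Mg₃(PO₄)₂.
[Mg²⁺] ≈ 1.7×10⁻² mol L⁻¹ (common ion dominates); [PO₄³⁻] = 2s.
Ksp = [Mg²⁺]^3[PO₄³⁻]^2 = (1.7×10⁻²)^3(2s)^2
(2s)^2 = 3.7×10⁻²⁴ / (1.7×10⁻²)^3 = 7.5×10⁻¹⁹
s = 4.3×10⁻¹⁰ mol L⁻¹

4.3×10⁻¹⁰ M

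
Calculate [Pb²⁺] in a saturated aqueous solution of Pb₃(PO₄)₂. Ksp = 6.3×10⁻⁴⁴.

2.7×10⁻⁹ M

Pb₃(PO₄)₂(s) ⇌ 3 Pb²⁺(aq) + 2 PO₄³⁻(aq)
With molar solubility s: [Pb²⁺] = 3s, [PO₄³⁻] = 2s.
Ksp = [Pb²⁺]^3[PO₄³⁻]^2 = (3s)^3 · (2s)^2 = 108s^5 = 6.3×10⁻⁴⁴
s = 9.0×10⁻¹⁰ mol L⁻¹
[Pb²⁺] = 3s = 2.7×10⁻⁹ mol L⁻¹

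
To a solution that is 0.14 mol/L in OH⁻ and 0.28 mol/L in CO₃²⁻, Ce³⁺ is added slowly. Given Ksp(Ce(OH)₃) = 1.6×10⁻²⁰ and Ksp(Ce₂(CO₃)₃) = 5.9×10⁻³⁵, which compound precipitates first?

Precipitation begins when Q = Ksp.
For Ce(OH)₃: [Ce³⁺] = (Ksp/[OH⁻]^3) = 5.8×10⁻¹⁸ mol/L
For Ce₂(CO₃)₃: [Ce³⁺] = (Ksp/[CO₃²⁻]^3)^(1/2) = 5.2×10⁻¹⁷ mol/L
Since Ce(OH)₃ needs less Ce³⁺ to reach saturation, it precipitates first.

Ce(OH)₃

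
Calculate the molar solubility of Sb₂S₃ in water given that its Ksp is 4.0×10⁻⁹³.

1.3×10⁻¹⁹ M

Sb₂S₃(s) ⇌ 2 Sb³⁺(aq) + 3 S²⁻(aq)
With molar solubility s: [Sb³⁺] = 2s, [S²⁻] = 3s.
Ksp = [Sb³⁺]^2[S²⁻]^3 = (2s)^2 · (3s)^3 = 108s^5
108s^5 = 4.0×10⁻⁹³  ⇒  s^5 = 3.7×10⁻⁹⁵
s = 1.3×10⁻¹⁹ M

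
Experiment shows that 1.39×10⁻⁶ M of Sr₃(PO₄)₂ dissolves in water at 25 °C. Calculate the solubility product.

Ksp = 5.60×10⁻²⁸

Sr₃(PO₄)₂(s) ⇌ 3 Sr²⁺(aq) + 2 PO₄³⁻(aq)
For each mole of Sr₃(PO₄)₂ that dissolves per liter, [Sr²⁺] = 3s and [PO₄³⁻] = 2s; let s denote this solubility.
Ksp = [Sr²⁺]^3[PO₄³⁻]^2 = (3s)^3 · (2s)^2 = 108s^5
Ksp = 108 × (1.39×10⁻⁶)^5 = 5.60×10⁻²⁸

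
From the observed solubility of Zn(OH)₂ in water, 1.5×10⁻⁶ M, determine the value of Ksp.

Ksp = 1.4×10⁻¹⁷

Zn(OH)₂(s) ⇌ Zn²⁺(aq) + 2 OH⁻(aq)
Let s be the molar solubility. Then [Zn²⁺] = s and [OH⁻] = 2s.
Ksp = [Zn²⁺][OH⁻]^2 = s · (2s)^2 = 4s^3
Ksp = 4 × (1.5×10⁻⁶)^3 = 1.4×10⁻¹⁷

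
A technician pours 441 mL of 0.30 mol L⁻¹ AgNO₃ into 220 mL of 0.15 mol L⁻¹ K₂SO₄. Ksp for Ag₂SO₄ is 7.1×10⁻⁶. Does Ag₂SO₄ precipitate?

Total volume after mixing = 441 + 220 = 661 mL.
[Ag⁺] = (0.30)(441)/661 = 0.20 mol L⁻¹
[SO₄²⁻] = (0.15)(220)/661 = 5.0×10⁻² mol L⁻¹
Q = [Ag⁺]^2[SO₄²⁻] = 2.0×10⁻³
Q = 2.0×10⁻³ > Ksp = 7.1×10⁻⁶, so the solution is supersaturated and Ag₂SO₄ precipitates.

Yes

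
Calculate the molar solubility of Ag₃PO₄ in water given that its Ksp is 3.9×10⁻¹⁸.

Ag₃PO₄(s) ⇌ 3 Ag⁺(aq) + PO₄³⁻(aq)
Let s be the molar solubility. Then [Ag⁺] = 3s and [PO₄³⁻] = s.
Ksp = [Ag⁺]^3[PO₄³⁻] = (3s)^3 · s = 27s^4
27s^4 = 3.9×10⁻¹⁸  ⇒  s^4 = 1.4×10⁻¹⁹
Taking the 4th root, s = 1.9×10⁻⁵ mol/L.

1.9×10⁻⁵ M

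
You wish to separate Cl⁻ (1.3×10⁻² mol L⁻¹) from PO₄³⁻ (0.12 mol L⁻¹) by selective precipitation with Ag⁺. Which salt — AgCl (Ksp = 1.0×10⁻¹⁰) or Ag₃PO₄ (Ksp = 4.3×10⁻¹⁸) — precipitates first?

AgCl

The threshold for precipitation is Q = Ksp.
For AgCl: [Ag⁺] = (Ksp/[Cl⁻]) = 7.7×10⁻⁹ mol L⁻¹
For Ag₃PO₄: [Ag⁺] = (Ksp/[PO₄³⁻])^(1/3) = 3.3×10⁻⁶ mol L⁻¹
AgCl requires the lower [Ag⁺], so it precipitates first.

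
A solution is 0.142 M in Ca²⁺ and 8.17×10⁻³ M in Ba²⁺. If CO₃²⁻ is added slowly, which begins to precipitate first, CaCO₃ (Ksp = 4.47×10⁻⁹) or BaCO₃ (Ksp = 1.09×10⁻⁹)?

CaCO₃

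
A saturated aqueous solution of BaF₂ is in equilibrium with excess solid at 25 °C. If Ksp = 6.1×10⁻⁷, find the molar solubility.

BaF₂(s) ⇌ Ba²⁺(aq) + 2 F⁻(aq)
Call the molar solubility s, so that [Ba²⁺] = s and [F⁻] = 2s.
Ksp = [Ba²⁺][F⁻]^2 = s · (2s)^2 = 4s^3
4s^3 = 6.1×10⁻⁷  ⇒  s^3 = 1.5×10⁻⁷
s = (1.5×10⁻⁷)^(1/3) = 5.3×10⁻³ M

5.3×10⁻³ M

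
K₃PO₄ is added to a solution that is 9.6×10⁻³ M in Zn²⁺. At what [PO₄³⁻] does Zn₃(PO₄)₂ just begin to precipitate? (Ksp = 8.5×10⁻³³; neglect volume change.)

Precipitation begins when Q = Ksp.
Zn₃(PO₄)₂(s) ⇌ 3 Zn²⁺(aq) + 2 PO₄³⁻(aq)
Ksp = [Zn²⁺]^3[PO₄³⁻]^2 = [PO₄³⁻]^2(9.6×10⁻³)^3
[PO₄³⁻]^2 = 8.5×10⁻³³ / (9.6×10⁻³)^3 = 9.6×10⁻²⁷
[PO₄³⁻] = 9.8×10⁻¹⁴ M

9.8×10⁻¹⁴ M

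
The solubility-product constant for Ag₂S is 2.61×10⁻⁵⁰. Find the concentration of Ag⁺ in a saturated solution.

3.74×10⁻¹⁷ M

Ag₂S(s) ⇌ 2 Ag⁺(aq) + S²⁻(aq)
Call the molar solubility s, so that [Ag⁺] = 2s and [S²⁻] = s.
Ksp = [Ag⁺]^2[S²⁻] = (2s)^2 · s = 4s^3 = 2.61×10⁻⁵⁰
s = 1.87×10⁻¹⁷ M
[Ag⁺] = 2s = 3.74×10⁻¹⁷ M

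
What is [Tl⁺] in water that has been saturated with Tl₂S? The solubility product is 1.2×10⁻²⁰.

Tl₂S(s) ⇌ 2 Tl⁺(aq) + S²⁻(aq)
Let s be the molar solubility. Then [Tl⁺] = 2s and [S²⁻] = s.
Ksp = [Tl⁺]^2[S²⁻] = (2s)^2 · s = 4s^3 = 1.2×10⁻²⁰
s = 1.4×10⁻⁷ mol L⁻¹
[Tl⁺] = 2s = 2.9×10⁻⁷ mol L⁻¹

2.9×10⁻⁷ M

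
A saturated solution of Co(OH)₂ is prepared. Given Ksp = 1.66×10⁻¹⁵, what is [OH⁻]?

Co(OH)₂(s) ⇌ Co²⁺(aq) + 2 OH⁻(aq)
Call the molar solubility s, so that [Co²⁺] = s and [OH⁻] = 2s.
Ksp = [Co²⁺][OH⁻]^2 = s · (2s)^2 = 4s^3 = 1.66×10⁻¹⁵
s = 7.46×10⁻⁶ M
[OH⁻] = 2s = 1.49×10⁻⁵ M

1.49×10⁻⁵ M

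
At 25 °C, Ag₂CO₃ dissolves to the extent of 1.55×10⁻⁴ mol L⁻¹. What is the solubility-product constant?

Ksp = 1.49×10⁻¹¹

Ag₂CO₃(s) ⇌ 2 Ag⁺(aq) + CO₃²⁻(aq)
For each mole of Ag₂CO₃ that dissolves per liter, [Ag⁺] = 2s and [CO₃²⁻] = s; let s denote this solubility.
Ksp = [Ag⁺]^2[CO₃²⁻] = (2s)^2 · s = 4s^3
Ksp = 4 × (1.55×10⁻⁴)^3 = 1.49×10⁻¹¹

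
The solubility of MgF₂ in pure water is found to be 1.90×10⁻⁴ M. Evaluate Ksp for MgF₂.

MgF₂(s) ⇌ Mg²⁺(aq) + 2 F⁻(aq)
Let s be the molar solubility. Then [Mg²⁺] = s and [F⁻] = 2s.
Ksp = [Mg²⁺][F⁻]^2 = s · (2s)^2 = 4s^3
Ksp = 4 × (1.90×10⁻⁴)^3 = 2.74×10⁻¹¹

Ksp = 2.74×10⁻¹¹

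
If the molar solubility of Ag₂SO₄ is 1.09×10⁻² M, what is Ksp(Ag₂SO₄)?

Ag₂SO₄(s) ⇌ 2 Ag⁺(aq) + SO₄²⁻(aq)
If s mol/L of Ag₂SO₄ dissolves, [Ag⁺] = 2s and [SO₄²⁻] = s.
Ksp = [Ag⁺]^2[SO₄²⁻] = (2s)^2 · s = 4s^3
Ksp = 4 × (1.09×10⁻²)^3 = 5.18×10⁻⁶

Ksp = 5.18×10⁻⁶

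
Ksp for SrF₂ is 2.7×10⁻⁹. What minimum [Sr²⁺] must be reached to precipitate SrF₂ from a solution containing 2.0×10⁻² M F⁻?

A salt starts to precipitate once the ion product Q reaches its Ksp.
SrF₂(s) ⇌ Sr²⁺(aq) + 2 F⁻(aq)
Ksp = [Sr²⁺][F⁻]^2 = [Sr²⁺](2.0×10⁻²)^2
[Sr²⁺] = 2.7×10⁻⁹ / (2.0×10⁻²)^2 = 6.8×10⁻⁶
[Sr²⁺] = 6.8×10⁻⁶ M

6.8×10⁻⁶ M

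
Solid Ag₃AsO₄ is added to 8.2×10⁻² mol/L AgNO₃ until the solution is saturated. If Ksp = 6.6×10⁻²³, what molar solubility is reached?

Ag₃AsO₄(s) ⇌ 3 Ag⁺(aq) + AsO₄³⁻(aq)
Let s be the solubility of Ag₃AsO₄ here. The common ion gives [Ag⁺] ≈ 8.2×10⁻² mol/L, and [AsO₄³⁻] = s.
Ksp = [Ag⁺]^3[AsO₄³⁻] = (8.2×10⁻²)^3s
s = 6.6×10⁻²³ / (8.2×10⁻²)^3 = 1.2×10⁻¹⁹
s = 1.2×10⁻¹⁹ mol/L

1.2×10⁻¹⁹ M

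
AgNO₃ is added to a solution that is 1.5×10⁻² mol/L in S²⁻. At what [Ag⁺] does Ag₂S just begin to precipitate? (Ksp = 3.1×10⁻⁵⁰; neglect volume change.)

The threshold for precipitation is Q = Ksp.
Ag₂S(s) ⇌ 2 Ag⁺(aq) + S²⁻(aq)
Ksp = [Ag⁺]^2[S²⁻] = [Ag⁺]^2(1.5×10⁻²)
[Ag⁺]^2 = 3.1×10⁻⁵⁰ / (1.5×10⁻²) = 2.1×10⁻⁴⁸
[Ag⁺] = 1.4×10⁻²⁴ mol/L

1.4×10⁻²⁴ M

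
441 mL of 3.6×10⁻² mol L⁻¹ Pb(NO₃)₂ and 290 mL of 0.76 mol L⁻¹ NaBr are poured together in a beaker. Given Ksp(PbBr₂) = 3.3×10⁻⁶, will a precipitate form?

Total volume after mixing = 441 + 290 = 731 mL.
[Pb²⁺] = (3.6×10⁻²)(441)/731 = 2.2×10⁻² mol L⁻¹
[Br⁻] = (0.76)(290)/731 = 0.30 mol L⁻¹
Q = [Pb²⁺][Br⁻]^2 = 2.0×10⁻³
Because Q > Ksp (2.0×10⁻³ vs 3.3×10⁻⁶), a precipitate of PbBr₂ forms.

Yes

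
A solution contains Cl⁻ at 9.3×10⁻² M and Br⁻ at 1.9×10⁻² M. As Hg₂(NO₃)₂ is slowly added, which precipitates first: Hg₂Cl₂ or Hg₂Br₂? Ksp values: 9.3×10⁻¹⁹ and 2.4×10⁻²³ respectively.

Hg₂Br₂

Precipitation of each salt begins when its ion product equals Ksp.
For Hg₂Cl₂: [Hg₂²⁺] = (Ksp/[Cl⁻]^2) = 1.1×10⁻¹⁶ M
For Hg₂Br₂: [Hg₂²⁺] = (Ksp/[Br⁻]^2) = 6.6×10⁻²⁰ M
The smaller threshold [Hg₂²⁺] is reached first, so Hg₂Br₂ precipitates first.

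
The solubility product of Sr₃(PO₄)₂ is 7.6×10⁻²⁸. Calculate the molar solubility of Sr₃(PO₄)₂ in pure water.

1.5×10⁻⁶ M

Sr₃(PO₄)₂(s) ⇌ 3 Sr²⁺(aq) + 2 PO₄³⁻(aq)
For each mole of Sr₃(PO₄)₂ that dissolves per liter, [Sr²⁺] = 3s and [PO₄³⁻] = 2s; let s denote this solubility.
Ksp = [Sr²⁺]^3[PO₄³⁻]^2 = (3s)^3 · (2s)^2 = 108s^5
108s^5 = 7.6×10⁻²⁸  ⇒  s^5 = 7.0×10⁻³⁰
Taking the 5th root, s = 1.5×10⁻⁶ mol L⁻¹.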